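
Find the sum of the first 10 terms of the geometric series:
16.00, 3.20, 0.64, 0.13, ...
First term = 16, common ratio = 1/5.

Sₙ = a(1 - rⁿ) / (1 - r)
S_10 = 16(1 - (1/5)^10) / (1 - (1/5))
S_10 = 16(1 - (1/9765625)) / (4/5)
S_10 = 39062496/1953125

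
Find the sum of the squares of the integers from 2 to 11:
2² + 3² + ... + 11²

Use ∑_{k=1}^{n} k² = n(n+1)(2n+1)/6, then subtract the first 1 terms.
∑_{k=1}^{11} k² = 11×12×23/6 = 506
∑_{k=1}^{1} k² = 1×2×3/6 = 1
∑_{k=2}^{11} k² = 506 - 1 = 505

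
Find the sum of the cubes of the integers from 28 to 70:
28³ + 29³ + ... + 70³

Use ∑_{k=1}^{n} k³ = [n(n+1)/2]², then subtract the first 27 terms.
∑_{k=1}^{70} k³ = [70×71/2]² = 2485² = 6175225
∑_{k=1}^{27} k³ = [27×28/2]² = 378² = 142884
∑_{k=28}^{70} k³ = 6175225 - 142884 = 6032341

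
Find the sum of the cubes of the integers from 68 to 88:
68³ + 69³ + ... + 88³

Use ∑_{k=1}^{n} k³ = [n(n+1)/2]², then subtract the first 67 terms.
∑_{k=1}^{88} k³ = [88×89/2]² = 3916² = 15335056
∑_{k=1}^{67} k³ = [67×68/2]² = 2278² = 5189284
∑_{k=68}^{88} k³ = 15335056 - 5189284 = 10145772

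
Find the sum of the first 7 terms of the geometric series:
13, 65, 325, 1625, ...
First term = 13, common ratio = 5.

Sₙ = a(1 - rⁿ) / (1 - r)
S_7 = 13(1 - 5^7) / (1 - 5)
S_7 = 13(1 - 78125) / (-4)
S_7 = 253903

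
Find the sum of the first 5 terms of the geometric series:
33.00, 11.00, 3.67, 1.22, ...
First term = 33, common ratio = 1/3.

Sₙ = a(1 - rⁿ) / (1 - r)
S_5 = 33(1 - (1/3)^5) / (1 - (1/3))
S_5 = 33(1 - (1/243)) / (2/3)
S_5 = 1331/27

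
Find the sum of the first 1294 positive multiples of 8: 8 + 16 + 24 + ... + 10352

Factor out 8: = 8(1 + 2 + ... + 1294) = 8 × n(n+1)/2
= 8 × 1294×1295/2
= 8 × 837865
= 6702920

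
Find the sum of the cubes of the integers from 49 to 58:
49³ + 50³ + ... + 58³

Use ∑_{k=1}^{n} k³ = [n(n+1)/2]², then subtract the first 48 terms.
∑_{k=1}^{58} k³ = [58×59/2]² = 1711² = 2927521
∑_{k=1}^{48} k³ = [48×49/2]² = 1176² = 1382976
∑_{k=49}^{58} k³ = 2927521 - 1382976 = 1544545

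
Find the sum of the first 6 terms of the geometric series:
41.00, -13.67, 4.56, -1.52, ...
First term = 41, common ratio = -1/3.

Sₙ = a(1 - rⁿ) / (1 - r)
S_6 = 41(1 - (-1/3)^6) / (1 - (-1/3))
S_6 = 41(1 - (1/729)) / (4/3)
S_6 = 7462/243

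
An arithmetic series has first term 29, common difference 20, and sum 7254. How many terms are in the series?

Using S = n/2 × [2a + (n-1)d]
7254 = n/2 × [2(29) + (n-1)(20)]
7254 = n/2 × [58 + 20n - 20]
14508 = n × [38 + 20n]
20n² + (38)n - 14508 = 0
Discriminant: Δ = (38)² - 4(20)(-14508) = 1444 + 1160640 = 1162084
√Δ = 1078
n = [-(38) + √Δ] / (2·20) = (-38 + 1078) / 40 = 1040 / 40 = 26
(The negative root is discarded since n must be a positive integer.)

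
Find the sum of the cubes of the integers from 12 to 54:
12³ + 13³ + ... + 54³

Use ∑_{k=1}^{n} k³ = [n(n+1)/2]², then subtract the first 11 terms.
∑_{k=1}^{54} k³ = [54×55/2]² = 1485² = 2205225
∑_{k=1}^{11} k³ = [11×12/2]² = 66² = 4356
∑_{k=12}^{54} k³ = 2205225 - 4356 = 2200869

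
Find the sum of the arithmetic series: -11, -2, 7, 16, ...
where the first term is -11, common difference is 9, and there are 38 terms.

Sₙ = n/2 × (first + last)
Last term = a + (n-1)d = -11 + (38-1)×9 = 322
S_38 = 38/2 × (-11 + 322)
S_38 = 38/2 × 311 = 5909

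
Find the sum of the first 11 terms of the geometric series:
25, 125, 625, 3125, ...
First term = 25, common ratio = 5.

Sₙ = a(1 - rⁿ) / (1 - r)
S_11 = 25(1 - 5^11) / (1 - 5)
S_11 = 25(1 - 48828125) / (-4)
S_11 = 305175775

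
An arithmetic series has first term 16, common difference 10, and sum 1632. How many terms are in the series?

Using S = n/2 × [2a + (n-1)d]
1632 = n/2 × [2(16) + (n-1)(10)]
1632 = n/2 × [32 + 10n - 10]
3264 = n × [22 + 10n]
10n² + (22)n - 3264 = 0
Discriminant: Δ = (22)² - 4(10)(-3264) = 484 + 130560 = 131044
√Δ = 362
n = [-(22) + √Δ] / (2·10) = (-22 + 362) / 20 = 340 / 20 = 17
(The negative root is discarded since n must be a positive integer.)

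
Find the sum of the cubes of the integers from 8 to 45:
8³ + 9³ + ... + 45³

Use ∑_{k=1}^{n} k³ = [n(n+1)/2]², then subtract the first 7 terms.
∑_{k=1}^{45} k³ = [45×46/2]² = 1035² = 1071225
∑_{k=1}^{7} k³ = [7×8/2]² = 28² = 784
∑_{k=8}^{45} k³ = 1071225 - 784 = 1070441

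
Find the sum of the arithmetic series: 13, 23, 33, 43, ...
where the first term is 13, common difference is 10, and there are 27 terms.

Sₙ = n/2 × (first + last)
Last term = a + (n-1)d = 13 + (27-1)×10 = 273
S_27 = 27/2 × (13 + 273)
S_27 = 27/2 × 286 = 3861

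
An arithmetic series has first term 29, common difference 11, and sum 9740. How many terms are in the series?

Using S = n/2 × [2a + (n-1)d]
9740 = n/2 × [2(29) + (n-1)(11)]
9740 = n/2 × [58 + 11n - 11]
19480 = n × [47 + 11n]
11n² + (47)n - 19480 = 0
Discriminant: Δ = (47)² - 4(11)(-19480) = 2209 + 857120 = 859329
√Δ = 927
n = [-(47) + √Δ] / (2·11) = (-47 + 927) / 22 = 880 / 22 = 40
(The negative root is discarded since n must be a positive integer.)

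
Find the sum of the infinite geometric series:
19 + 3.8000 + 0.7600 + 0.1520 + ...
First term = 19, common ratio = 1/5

For |r| < 1, S = a / (1 - r)
S = 19 / (1 - (1/5))
S = 19 / (4/5)
S = 95/4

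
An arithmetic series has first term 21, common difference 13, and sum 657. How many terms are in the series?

Using S = n/2 × [2a + (n-1)d]
657 = n/2 × [2(21) + (n-1)(13)]
657 = n/2 × [42 + 13n - 13]
1314 = n × [29 + 13n]
13n² + (29)n - 1314 = 0
Discriminant: Δ = (29)² - 4(13)(-1314) = 841 + 68328 = 69169
√Δ = 263
n = [-(29) + √Δ] / (2·13) = (-29 + 263) / 26 = 234 / 26 = 9
(The negative root is discarded since n must be a positive integer.)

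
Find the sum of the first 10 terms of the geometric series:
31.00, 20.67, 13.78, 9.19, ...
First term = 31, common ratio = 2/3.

Sₙ = a(1 - rⁿ) / (1 - r)
S_10 = 31(1 - (2/3)^10) / (1 - (2/3))
S_10 = 31(1 - (1024/59049)) / (1/3)
S_10 = 1798775/19683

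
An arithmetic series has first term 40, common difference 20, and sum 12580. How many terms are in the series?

Using S = n/2 × [2a + (n-1)d]
12580 = n/2 × [2(40) + (n-1)(20)]
12580 = n/2 × [80 + 20n - 20]
25160 = n × [60 + 20n]
20n² + (60)n - 25160 = 0
Discriminant: Δ = (60)² - 4(20)(-25160) = 3600 + 2012800 = 2016400
√Δ = 1420
n = [-(60) + √Δ] / (2·20) = (-60 + 1420) / 40 = 1360 / 40 = 34
(The negative root is discarded since n must be a positive integer.)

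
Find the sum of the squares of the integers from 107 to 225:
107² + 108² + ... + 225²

Use ∑_{k=1}^{n} k² = n(n+1)(2n+1)/6, then subtract the first 106 terms.
∑_{k=1}^{225} k² = 225×226×451/6 = 3822225
∑_{k=1}^{106} k² = 106×107×213/6 = 402641
∑_{k=107}^{225} k² = 3822225 - 402641 = 3419584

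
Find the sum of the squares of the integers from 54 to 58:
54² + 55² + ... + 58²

Use ∑_{k=1}^{n} k² = n(n+1)(2n+1)/6, then subtract the first 53 terms.
∑_{k=1}^{58} k² = 58×59×117/6 = 66729
∑_{k=1}^{53} k² = 53×54×107/6 = 51039
∑_{k=54}^{58} k² = 66729 - 51039 = 15690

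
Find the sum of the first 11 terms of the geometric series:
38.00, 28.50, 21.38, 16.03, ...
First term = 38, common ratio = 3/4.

Sₙ = a(1 - rⁿ) / (1 - r)
S_11 = 38(1 - (3/4)^11) / (1 - (3/4))
S_11 = 38(1 - (177147/4194304)) / (1/4)
S_11 = 76325983/524288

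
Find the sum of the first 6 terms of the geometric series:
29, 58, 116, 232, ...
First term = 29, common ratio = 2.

Sₙ = a(1 - rⁿ) / (1 - r)
S_6 = 29(1 - 2^6) / (1 - 2)
S_6 = 29(1 - 64) / (-1)
S_6 = 1827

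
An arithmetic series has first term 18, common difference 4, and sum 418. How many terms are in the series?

Using S = n/2 × [2a + (n-1)d]
418 = n/2 × [2(18) + (n-1)(4)]
418 = n/2 × [36 + 4n - 4]
836 = n × [32 + 4n]
4n² + (32)n - 836 = 0
Discriminant: Δ = (32)² - 4(4)(-836) = 1024 + 13376 = 14400
√Δ = 120
n = [-(32) + √Δ] / (2·4) = (-32 + 120) / 8 = 88 / 8 = 11
(The negative root is discarded since n must be a positive integer.)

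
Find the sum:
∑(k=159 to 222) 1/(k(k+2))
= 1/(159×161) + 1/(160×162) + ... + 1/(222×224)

Partial fractions: 1/(k(k+2)) = (1/2)[1/k - 1/(k+2)]
Telescoping leaves the first two and last two terms:
= (1/2)[1/159 + 1/160 - 1/223 - 1/224]
= 71297/39711840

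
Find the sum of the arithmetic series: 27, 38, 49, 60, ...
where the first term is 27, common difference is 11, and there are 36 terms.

Sₙ = n/2 × (first + last)
Last term = a + (n-1)d = 27 + (36-1)×11 = 412
S_36 = 36/2 × (27 + 412)
S_36 = 36/2 × 439 = 7902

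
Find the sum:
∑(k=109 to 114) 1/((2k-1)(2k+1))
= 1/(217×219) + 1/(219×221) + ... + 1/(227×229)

Partial fractions: 1/((2k-1)(2k+1)) = (1/2)[1/(2k-1) - 1/(2k+1)]
The series telescopes:
= (1/2)[1/217 - 1/229]
= 6/49693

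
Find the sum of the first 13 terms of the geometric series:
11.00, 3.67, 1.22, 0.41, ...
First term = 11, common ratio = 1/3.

Sₙ = a(1 - rⁿ) / (1 - r)
S_13 = 11(1 - (1/3)^13) / (1 - (1/3))
S_13 = 11(1 - (1/1594323)) / (2/3)
S_13 = 8768771/531441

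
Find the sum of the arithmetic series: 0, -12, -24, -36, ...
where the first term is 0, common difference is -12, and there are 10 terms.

Sₙ = n/2 × (first + last)
Last term = a + (n-1)d = 0 + (10-1)×(-12) = -108
S_10 = 10/2 × (0 + (-108))
S_10 = 10/2 × (-108) = -540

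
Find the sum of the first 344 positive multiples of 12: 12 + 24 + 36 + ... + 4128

Factor out 12: = 12(1 + 2 + ... + 344) = 12 × n(n+1)/2
= 12 × 344×345/2
= 12 × 59340
= 712080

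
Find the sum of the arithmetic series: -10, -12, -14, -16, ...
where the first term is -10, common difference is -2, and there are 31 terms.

Sₙ = n/2 × (first + last)
Last term = a + (n-1)d = -10 + (31-1)×(-2) = -70
S_31 = 31/2 × (-10 + (-70))
S_31 = 31/2 × (-80) = -1240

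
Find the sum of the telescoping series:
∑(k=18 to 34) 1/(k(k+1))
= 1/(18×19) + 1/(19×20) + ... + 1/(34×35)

Partial fractions: 1/(k(k+1)) = 1/k - 1/(k+1)
The series telescopes:
= (1/18 - 1/19) + (1/19 - 1/20) + ... + (1/34 - 1/35)
= 1/18 - 1/35
= 17/630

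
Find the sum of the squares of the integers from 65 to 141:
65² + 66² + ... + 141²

Use ∑_{k=1}^{n} k² = n(n+1)(2n+1)/6, then subtract the first 64 terms.
∑_{k=1}^{141} k² = 141×142×283/6 = 944371
∑_{k=1}^{64} k² = 64×65×129/6 = 89440
∑_{k=65}^{141} k² = 944371 - 89440 = 854931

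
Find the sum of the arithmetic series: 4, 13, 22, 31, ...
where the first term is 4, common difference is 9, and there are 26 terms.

Sₙ = n/2 × (first + last)
Last term = a + (n-1)d = 4 + (26-1)×9 = 229
S_26 = 26/2 × (4 + 229)
S_26 = 26/2 × 233 = 3029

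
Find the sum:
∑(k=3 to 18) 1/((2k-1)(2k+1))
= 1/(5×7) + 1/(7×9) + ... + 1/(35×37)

Partial fractions: 1/((2k-1)(2k+1)) = (1/2)[1/(2k-1) - 1/(2k+1)]
The series telescopes:
= (1/2)[1/5 - 1/37]
= 16/185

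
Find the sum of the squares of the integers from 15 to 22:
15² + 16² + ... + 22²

Use ∑_{k=1}^{n} k² = n(n+1)(2n+1)/6, then subtract the first 14 terms.
∑_{k=1}^{22} k² = 22×23×45/6 = 3795
∑_{k=1}^{14} k² = 14×15×29/6 = 1015
∑_{k=15}^{22} k² = 3795 - 1015 = 2780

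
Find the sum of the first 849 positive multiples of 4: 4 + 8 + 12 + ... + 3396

Factor out 4: = 4(1 + 2 + ... + 849) = 4 × n(n+1)/2
= 4 × 849×850/2
= 4 × 360825
= 1443300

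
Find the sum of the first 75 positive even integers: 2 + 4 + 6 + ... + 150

Sum of first n even numbers = n(n+1)
= 75×76
= 5700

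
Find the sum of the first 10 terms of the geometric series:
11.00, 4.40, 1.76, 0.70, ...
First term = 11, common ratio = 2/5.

Sₙ = a(1 - rⁿ) / (1 - r)
S_10 = 11(1 - (2/5)^10) / (1 - (2/5))
S_10 = 11(1 - (1024/9765625)) / (3/5)
S_10 = 35803537/1953125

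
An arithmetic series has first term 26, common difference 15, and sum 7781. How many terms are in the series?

Using S = n/2 × [2a + (n-1)d]
7781 = n/2 × [2(26) + (n-1)(15)]
7781 = n/2 × [52 + 15n - 15]
15562 = n × [37 + 15n]
15n² + (37)n - 15562 = 0
Discriminant: Δ = (37)² - 4(15)(-15562) = 1369 + 933720 = 935089
√Δ = 967
n = [-(37) + √Δ] / (2·15) = (-37 + 967) / 30 = 930 / 30 = 31
(The negative root is discarded since n must be a positive integer.)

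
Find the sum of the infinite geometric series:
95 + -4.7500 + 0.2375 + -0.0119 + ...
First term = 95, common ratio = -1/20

For |r| < 1, S = a / (1 - r)
S = 95 / (1 - (-1/20))
S = 95 / (21/20)
S = 1900/21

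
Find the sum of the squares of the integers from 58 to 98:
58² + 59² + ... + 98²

Use ∑_{k=1}^{n} k² = n(n+1)(2n+1)/6, then subtract the first 57 terms.
∑_{k=1}^{98} k² = 98×99×197/6 = 318549
∑_{k=1}^{57} k² = 57×58×115/6 = 63365
∑_{k=58}^{98} k² = 318549 - 63365 = 255184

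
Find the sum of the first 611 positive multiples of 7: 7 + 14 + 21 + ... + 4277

Factor out 7: = 7(1 + 2 + ... + 611) = 7 × n(n+1)/2
= 7 × 611×612/2
= 7 × 186966
= 1308762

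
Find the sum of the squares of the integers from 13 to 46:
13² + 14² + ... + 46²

Use ∑_{k=1}^{n} k² = n(n+1)(2n+1)/6, then subtract the first 12 terms.
∑_{k=1}^{46} k² = 46×47×93/6 = 33511
∑_{k=1}^{12} k² = 12×13×25/6 = 650
∑_{k=13}^{46} k² = 33511 - 650 = 32861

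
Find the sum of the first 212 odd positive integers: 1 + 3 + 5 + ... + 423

Sum of first n odd numbers = n²
= 212²
= 44944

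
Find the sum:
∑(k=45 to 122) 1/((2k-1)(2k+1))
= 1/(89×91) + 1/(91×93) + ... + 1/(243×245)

Partial fractions: 1/((2k-1)(2k+1)) = (1/2)[1/(2k-1) - 1/(2k+1)]
The series telescopes:
= (1/2)[1/89 - 1/245]
= 78/21805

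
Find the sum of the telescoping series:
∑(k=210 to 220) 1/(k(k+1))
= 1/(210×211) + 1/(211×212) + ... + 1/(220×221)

Partial fractions: 1/(k(k+1)) = 1/k - 1/(k+1)
The series telescopes:
= (1/210 - 1/211) + (1/211 - 1/212) + ... + (1/220 - 1/221)
= 1/210 - 1/221
= 11/46410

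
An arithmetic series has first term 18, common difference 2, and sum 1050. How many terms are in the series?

Using S = n/2 × [2a + (n-1)d]
1050 = n/2 × [2(18) + (n-1)(2)]
1050 = n/2 × [36 + 2n - 2]
2100 = n × [34 + 2n]
2n² + (34)n - 2100 = 0
Discriminant: Δ = (34)² - 4(2)(-2100) = 1156 + 16800 = 17956
√Δ = 134
n = [-(34) + √Δ] / (2·2) = (-34 + 134) / 4 = 100 / 4 = 25
(The negative root is discarded since n must be a positive integer.)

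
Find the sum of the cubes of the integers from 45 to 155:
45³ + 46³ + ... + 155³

Use ∑_{k=1}^{n} k³ = [n(n+1)/2]², then subtract the first 44 terms.
∑_{k=1}^{155} k³ = [155×156/2]² = 12090² = 146168100
∑_{k=1}^{44} k³ = [44×45/2]² = 990² = 980100
∑_{k=45}^{155} k³ = 146168100 - 980100 = 145188000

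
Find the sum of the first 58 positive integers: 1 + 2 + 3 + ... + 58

Formula: ∑k = n(n+1)/2
= 58×59/2
= 3422/2
= 1711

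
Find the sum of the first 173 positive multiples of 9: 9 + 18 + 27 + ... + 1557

Factor out 9: = 9(1 + 2 + ... + 173) = 9 × n(n+1)/2
= 9 × 173×174/2
= 9 × 15051
= 135459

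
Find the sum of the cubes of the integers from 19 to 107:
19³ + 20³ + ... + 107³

Use ∑_{k=1}^{n} k³ = [n(n+1)/2]², then subtract the first 18 terms.
∑_{k=1}^{107} k³ = [107×108/2]² = 5778² = 33385284
∑_{k=1}^{18} k³ = [18×19/2]² = 171² = 29241
∑_{k=19}^{107} k³ = 33385284 - 29241 = 33356043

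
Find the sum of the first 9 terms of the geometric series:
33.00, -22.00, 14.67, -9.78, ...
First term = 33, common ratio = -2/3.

Sₙ = a(1 - rⁿ) / (1 - r)
S_9 = 33(1 - (-2/3)^9) / (1 - (-2/3))
S_9 = 33(1 - (-512/19683)) / (5/3)
S_9 = 44429/2187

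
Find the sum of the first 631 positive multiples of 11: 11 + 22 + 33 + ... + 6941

Factor out 11: = 11(1 + 2 + ... + 631) = 11 × n(n+1)/2
= 11 × 631×632/2
= 11 × 199396
= 2193356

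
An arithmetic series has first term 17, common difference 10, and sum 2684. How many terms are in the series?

Using S = n/2 × [2a + (n-1)d]
2684 = n/2 × [2(17) + (n-1)(10)]
2684 = n/2 × [34 + 10n - 10]
5368 = n × [24 + 10n]
10n² + (24)n - 5368 = 0
Discriminant: Δ = (24)² - 4(10)(-5368) = 576 + 214720 = 215296
√Δ = 464
n = [-(24) + √Δ] / (2·10) = (-24 + 464) / 20 = 440 / 20 = 22
(The negative root is discarded since n must be a positive integer.)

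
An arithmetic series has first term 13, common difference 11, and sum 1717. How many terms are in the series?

Using S = n/2 × [2a + (n-1)d]
1717 = n/2 × [2(13) + (n-1)(11)]
1717 = n/2 × [26 + 11n - 11]
3434 = n × [15 + 11n]
11n² + (15)n - 3434 = 0
Discriminant: Δ = (15)² - 4(11)(-3434) = 225 + 151096 = 151321
√Δ = 389
n = [-(15) + √Δ] / (2·11) = (-15 + 389) / 22 = 374 / 22 = 17
(The negative root is discarded since n must be a positive integer.)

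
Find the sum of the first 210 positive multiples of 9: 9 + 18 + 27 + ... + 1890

Factor out 9: = 9(1 + 2 + ... + 210) = 9 × n(n+1)/2
= 9 × 210×211/2
= 9 × 22155
= 199395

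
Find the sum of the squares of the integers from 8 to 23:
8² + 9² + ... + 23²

Use ∑_{k=1}^{n} k² = n(n+1)(2n+1)/6, then subtract the first 7 terms.
∑_{k=1}^{23} k² = 23×24×47/6 = 4324
∑_{k=1}^{7} k² = 7×8×15/6 = 140
∑_{k=8}^{23} k² = 4324 - 140 = 4184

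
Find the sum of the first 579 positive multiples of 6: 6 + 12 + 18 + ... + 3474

Factor out 6: = 6(1 + 2 + ... + 579) = 6 × n(n+1)/2
= 6 × 579×580/2
= 6 × 167910
= 1007460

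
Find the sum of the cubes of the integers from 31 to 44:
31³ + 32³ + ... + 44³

Use ∑_{k=1}^{n} k³ = [n(n+1)/2]², then subtract the first 30 terms.
∑_{k=1}^{44} k³ = [44×45/2]² = 990² = 980100
∑_{k=1}^{30} k³ = [30×31/2]² = 465² = 216225
∑_{k=31}^{44} k³ = 980100 - 216225 = 763875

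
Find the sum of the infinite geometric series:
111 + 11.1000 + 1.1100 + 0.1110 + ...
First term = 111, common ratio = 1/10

For |r| < 1, S = a / (1 - r)
S = 111 / (1 - (1/10))
S = 111 / (9/10)
S = 370/3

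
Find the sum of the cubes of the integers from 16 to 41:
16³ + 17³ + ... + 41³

Use ∑_{k=1}^{n} k³ = [n(n+1)/2]², then subtract the first 15 terms.
∑_{k=1}^{41} k³ = [41×42/2]² = 861² = 741321
∑_{k=1}^{15} k³ = [15×16/2]² = 120² = 14400
∑_{k=16}^{41} k³ = 741321 - 14400 = 726921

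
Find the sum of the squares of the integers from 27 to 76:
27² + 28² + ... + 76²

Use ∑_{k=1}^{n} k² = n(n+1)(2n+1)/6, then subtract the first 26 terms.
∑_{k=1}^{76} k² = 76×77×153/6 = 149226
∑_{k=1}^{26} k² = 26×27×53/6 = 6201
∑_{k=27}^{76} k² = 149226 - 6201 = 143025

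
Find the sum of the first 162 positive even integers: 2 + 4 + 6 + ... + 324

Sum of first n even numbers = n(n+1)
= 162×163
= 26406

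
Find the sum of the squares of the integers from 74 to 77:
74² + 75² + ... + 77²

Use ∑_{k=1}^{n} k² = n(n+1)(2n+1)/6, then subtract the first 73 terms.
∑_{k=1}^{77} k² = 77×78×155/6 = 155155
∑_{k=1}^{73} k² = 73×74×147/6 = 132349
∑_{k=74}^{77} k² = 155155 - 132349 = 22806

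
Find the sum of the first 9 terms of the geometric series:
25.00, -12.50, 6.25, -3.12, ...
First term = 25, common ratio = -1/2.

Sₙ = a(1 - rⁿ) / (1 - r)
S_9 = 25(1 - (-1/2)^9) / (1 - (-1/2))
S_9 = 25(1 - (-1/512)) / (3/2)
S_9 = 4275/256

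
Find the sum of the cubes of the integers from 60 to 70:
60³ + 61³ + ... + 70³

Use ∑_{k=1}^{n} k³ = [n(n+1)/2]², then subtract the first 59 terms.
∑_{k=1}^{70} k³ = [70×71/2]² = 2485² = 6175225
∑_{k=1}^{59} k³ = [59×60/2]² = 1770² = 3132900
∑_{k=60}^{70} k³ = 6175225 - 3132900 = 3042325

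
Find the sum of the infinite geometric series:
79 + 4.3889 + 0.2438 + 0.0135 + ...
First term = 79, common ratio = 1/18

For |r| < 1, S = a / (1 - r)
S = 79 / (1 - (1/18))
S = 79 / (17/18)
S = 1422/17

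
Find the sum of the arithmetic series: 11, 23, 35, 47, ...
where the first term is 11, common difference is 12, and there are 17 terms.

Sₙ = n/2 × (first + last)
Last term = a + (n-1)d = 11 + (17-1)×12 = 203
S_17 = 17/2 × (11 + 203)
S_17 = 17/2 × 214 = 1819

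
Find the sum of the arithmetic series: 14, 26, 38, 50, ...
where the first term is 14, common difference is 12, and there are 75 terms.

Sₙ = n/2 × (first + last)
Last term = a + (n-1)d = 14 + (75-1)×12 = 902
S_75 = 75/2 × (14 + 902)
S_75 = 75/2 × 916 = 34350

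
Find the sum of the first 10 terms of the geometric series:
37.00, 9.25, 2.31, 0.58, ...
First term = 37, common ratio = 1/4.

Sₙ = a(1 - rⁿ) / (1 - r)
S_10 = 37(1 - (1/4)^10) / (1 - (1/4))
S_10 = 37(1 - (1/1048576)) / (3/4)
S_10 = 12932425/262144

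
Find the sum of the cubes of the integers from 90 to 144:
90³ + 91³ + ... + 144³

Use ∑_{k=1}^{n} k³ = [n(n+1)/2]², then subtract the first 89 terms.
∑_{k=1}^{144} k³ = [144×145/2]² = 10440² = 108993600
∑_{k=1}^{89} k³ = [89×90/2]² = 4005² = 16040025
∑_{k=90}^{144} k³ = 108993600 - 16040025 = 92953575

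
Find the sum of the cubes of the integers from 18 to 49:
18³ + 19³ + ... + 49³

Use ∑_{k=1}^{n} k³ = [n(n+1)/2]², then subtract the first 17 terms.
∑_{k=1}^{49} k³ = [49×50/2]² = 1225² = 1500625
∑_{k=1}^{17} k³ = [17×18/2]² = 153² = 23409
∑_{k=18}^{49} k³ = 1500625 - 23409 = 1477216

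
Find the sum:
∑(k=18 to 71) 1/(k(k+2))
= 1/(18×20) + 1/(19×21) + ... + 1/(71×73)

Partial fractions: 1/(k(k+2)) = (1/2)[1/k - 1/(k+2)]
Telescoping leaves the first two and last two terms:
= (1/2)[1/18 + 1/19 - 1/72 - 1/73]
= 2683/66576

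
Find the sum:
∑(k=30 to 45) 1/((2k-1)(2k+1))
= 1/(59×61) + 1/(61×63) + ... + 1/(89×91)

Partial fractions: 1/((2k-1)(2k+1)) = (1/2)[1/(2k-1) - 1/(2k+1)]
The series telescopes:
= (1/2)[1/59 - 1/91]
= 16/5369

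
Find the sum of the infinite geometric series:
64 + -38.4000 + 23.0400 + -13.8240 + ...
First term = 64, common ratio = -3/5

For |r| < 1, S = a / (1 - r)
S = 64 / (1 - (-3/5))
S = 64 / (8/5)
S = 40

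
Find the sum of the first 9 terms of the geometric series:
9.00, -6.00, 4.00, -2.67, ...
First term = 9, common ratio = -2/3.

Sₙ = a(1 - rⁿ) / (1 - r)
S_9 = 9(1 - (-2/3)^9) / (1 - (-2/3))
S_9 = 9(1 - (-512/19683)) / (5/3)
S_9 = 4039/729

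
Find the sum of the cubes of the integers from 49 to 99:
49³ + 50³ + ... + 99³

Use ∑_{k=1}^{n} k³ = [n(n+1)/2]², then subtract the first 48 terms.
∑_{k=1}^{99} k³ = [99×100/2]² = 4950² = 24502500
∑_{k=1}^{48} k³ = [48×49/2]² = 1176² = 1382976
∑_{k=49}^{99} k³ = 24502500 - 1382976 = 23119524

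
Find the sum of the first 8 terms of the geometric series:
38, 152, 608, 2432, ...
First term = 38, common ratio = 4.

Sₙ = a(1 - rⁿ) / (1 - r)
S_8 = 38(1 - 4^8) / (1 - 4)
S_8 = 38(1 - 65536) / (-3)
S_8 = 830110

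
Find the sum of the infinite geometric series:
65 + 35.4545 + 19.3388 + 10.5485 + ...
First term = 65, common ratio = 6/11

For |r| < 1, S = a / (1 - r)
S = 65 / (1 - (6/11))
S = 65 / (5/11)
S = 143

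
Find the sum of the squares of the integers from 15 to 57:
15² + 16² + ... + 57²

Use ∑_{k=1}^{n} k² = n(n+1)(2n+1)/6, then subtract the first 14 terms.
∑_{k=1}^{57} k² = 57×58×115/6 = 63365
∑_{k=1}^{14} k² = 14×15×29/6 = 1015
∑_{k=15}^{57} k² = 63365 - 1015 = 62350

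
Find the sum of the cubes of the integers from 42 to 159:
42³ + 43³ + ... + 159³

Use ∑_{k=1}^{n} k³ = [n(n+1)/2]², then subtract the first 41 terms.
∑_{k=1}^{159} k³ = [159×160/2]² = 12720² = 161798400
∑_{k=1}^{41} k³ = [41×42/2]² = 861² = 741321
∑_{k=42}^{159} k³ = 161798400 - 741321 = 161057079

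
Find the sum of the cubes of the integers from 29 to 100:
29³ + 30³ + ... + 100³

Use ∑_{k=1}^{n} k³ = [n(n+1)/2]², then subtract the first 28 terms.
∑_{k=1}^{100} k³ = [100×101/2]² = 5050² = 25502500
∑_{k=1}^{28} k³ = [28×29/2]² = 406² = 164836
∑_{k=29}^{100} k³ = 25502500 - 164836 = 25337664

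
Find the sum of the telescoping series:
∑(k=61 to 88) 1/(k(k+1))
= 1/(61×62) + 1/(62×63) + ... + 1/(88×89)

Partial fractions: 1/(k(k+1)) = 1/k - 1/(k+1)
The series telescopes:
= (1/61 - 1/62) + (1/62 - 1/63) + ... + (1/88 - 1/89)
= 1/61 - 1/89
= 28/5429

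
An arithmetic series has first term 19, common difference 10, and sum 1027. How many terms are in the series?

Using S = n/2 × [2a + (n-1)d]
1027 = n/2 × [2(19) + (n-1)(10)]
1027 = n/2 × [38 + 10n - 10]
2054 = n × [28 + 10n]
10n² + (28)n - 2054 = 0
Discriminant: Δ = (28)² - 4(10)(-2054) = 784 + 82160 = 82944
√Δ = 288
n = [-(28) + √Δ] / (2·10) = (-28 + 288) / 20 = 260 / 20 = 13
(The negative root is discarded since n must be a positive integer.)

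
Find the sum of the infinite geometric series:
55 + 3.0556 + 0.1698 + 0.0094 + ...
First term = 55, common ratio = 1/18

For |r| < 1, S = a / (1 - r)
S = 55 / (1 - (1/18))
S = 55 / (17/18)
S = 990/17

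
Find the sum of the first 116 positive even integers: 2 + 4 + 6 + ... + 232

Sum of first n even numbers = n(n+1)
= 116×117
= 13572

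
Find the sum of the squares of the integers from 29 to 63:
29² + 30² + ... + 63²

Use ∑_{k=1}^{n} k² = n(n+1)(2n+1)/6, then subtract the first 28 terms.
∑_{k=1}^{63} k² = 63×64×127/6 = 85344
∑_{k=1}^{28} k² = 28×29×57/6 = 7714
∑_{k=29}^{63} k² = 85344 - 7714 = 77630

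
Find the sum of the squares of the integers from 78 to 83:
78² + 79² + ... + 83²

Use ∑_{k=1}^{n} k² = n(n+1)(2n+1)/6, then subtract the first 77 terms.
∑_{k=1}^{83} k² = 83×84×167/6 = 194054
∑_{k=1}^{77} k² = 77×78×155/6 = 155155
∑_{k=78}^{83} k² = 194054 - 155155 = 38899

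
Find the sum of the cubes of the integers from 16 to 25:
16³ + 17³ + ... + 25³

Use ∑_{k=1}^{n} k³ = [n(n+1)/2]², then subtract the first 15 terms.
∑_{k=1}^{25} k³ = [25×26/2]² = 325² = 105625
∑_{k=1}^{15} k³ = [15×16/2]² = 120² = 14400
∑_{k=16}^{25} k³ = 105625 - 14400 = 91225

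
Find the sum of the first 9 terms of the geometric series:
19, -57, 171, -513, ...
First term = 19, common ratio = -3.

Sₙ = a(1 - rⁿ) / (1 - r)
S_9 = 19(1 - (-3)^9) / (1 - (-3))
S_9 = 19(1 - (-19683)) / (4)
S_9 = 93499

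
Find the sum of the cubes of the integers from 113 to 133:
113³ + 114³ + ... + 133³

Use ∑_{k=1}^{n} k³ = [n(n+1)/2]², then subtract the first 112 terms.
∑_{k=1}^{133} k³ = [133×134/2]² = 8911² = 79405921
∑_{k=1}^{112} k³ = [112×113/2]² = 6328² = 40043584
∑_{k=113}^{133} k³ = 79405921 - 40043584 = 39362337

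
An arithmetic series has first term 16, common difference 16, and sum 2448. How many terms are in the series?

Using S = n/2 × [2a + (n-1)d]
2448 = n/2 × [2(16) + (n-1)(16)]
2448 = n/2 × [32 + 16n - 16]
4896 = n × [16 + 16n]
16n² + (16)n - 4896 = 0
Discriminant: Δ = (16)² - 4(16)(-4896) = 256 + 313344 = 313600
√Δ = 560
n = [-(16) + √Δ] / (2·16) = (-16 + 560) / 32 = 544 / 32 = 17
(The negative root is discarded since n must be a positive integer.)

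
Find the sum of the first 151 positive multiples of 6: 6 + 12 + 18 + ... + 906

Factor out 6: = 6(1 + 2 + ... + 151) = 6 × n(n+1)/2
= 6 × 151×152/2
= 6 × 11476
= 68856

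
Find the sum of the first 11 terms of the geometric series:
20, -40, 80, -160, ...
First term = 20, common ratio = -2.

Sₙ = a(1 - rⁿ) / (1 - r)
S_11 = 20(1 - (-2)^11) / (1 - (-2))
S_11 = 20(1 - (-2048)) / (3)
S_11 = 13660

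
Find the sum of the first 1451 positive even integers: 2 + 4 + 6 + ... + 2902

Sum of first n even numbers = n(n+1)
= 1451×1452
= 2106852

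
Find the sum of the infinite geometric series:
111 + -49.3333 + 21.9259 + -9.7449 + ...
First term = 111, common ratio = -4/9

For |r| < 1, S = a / (1 - r)
S = 111 / (1 - (-4/9))
S = 111 / (13/9)
S = 999/13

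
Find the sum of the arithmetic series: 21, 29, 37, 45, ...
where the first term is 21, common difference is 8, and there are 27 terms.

Sₙ = n/2 × (first + last)
Last term = a + (n-1)d = 21 + (27-1)×8 = 229
S_27 = 27/2 × (21 + 229)
S_27 = 27/2 × 250 = 3375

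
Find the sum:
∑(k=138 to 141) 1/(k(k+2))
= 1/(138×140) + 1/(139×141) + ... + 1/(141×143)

Partial fractions: 1/(k(k+2)) = (1/2)[1/k - 1/(k+2)]
Telescoping leaves the first two and last two terms:
= (1/2)[1/138 + 1/139 - 1/142 - 1/143]
= 39473/194754846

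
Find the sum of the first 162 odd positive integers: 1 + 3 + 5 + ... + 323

Sum of first n odd numbers = n²
= 162²
= 26244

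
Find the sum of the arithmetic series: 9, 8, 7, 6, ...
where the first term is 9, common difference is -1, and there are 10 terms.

Sₙ = n/2 × (first + last)
Last term = a + (n-1)d = 9 + (10-1)×(-1) = 0
S_10 = 10/2 × (9 + 0)
S_10 = 10/2 × 9 = 45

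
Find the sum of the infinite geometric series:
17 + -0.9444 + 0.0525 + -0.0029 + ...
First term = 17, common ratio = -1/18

For |r| < 1, S = a / (1 - r)
S = 17 / (1 - (-1/18))
S = 17 / (19/18)
S = 306/19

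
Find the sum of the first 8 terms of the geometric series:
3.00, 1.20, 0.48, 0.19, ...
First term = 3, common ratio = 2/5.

Sₙ = a(1 - rⁿ) / (1 - r)
S_8 = 3(1 - (2/5)^8) / (1 - (2/5))
S_8 = 3(1 - (256/390625)) / (3/5)
S_8 = 390369/78125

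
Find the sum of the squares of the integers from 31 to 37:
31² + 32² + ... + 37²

Use ∑_{k=1}^{n} k² = n(n+1)(2n+1)/6, then subtract the first 30 terms.
∑_{k=1}^{37} k² = 37×38×75/6 = 17575
∑_{k=1}^{30} k² = 30×31×61/6 = 9455
∑_{k=31}^{37} k² = 17575 - 9455 = 8120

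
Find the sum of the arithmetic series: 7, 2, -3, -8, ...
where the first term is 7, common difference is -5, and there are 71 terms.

Sₙ = n/2 × (first + last)
Last term = a + (n-1)d = 7 + (71-1)×(-5) = -343
S_71 = 71/2 × (7 + (-343))
S_71 = 71/2 × (-336) = -11928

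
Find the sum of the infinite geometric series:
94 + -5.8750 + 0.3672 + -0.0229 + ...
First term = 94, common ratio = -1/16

For |r| < 1, S = a / (1 - r)
S = 94 / (1 - (-1/16))
S = 94 / (17/16)
S = 1504/17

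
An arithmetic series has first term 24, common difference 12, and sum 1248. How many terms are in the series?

Using S = n/2 × [2a + (n-1)d]
1248 = n/2 × [2(24) + (n-1)(12)]
1248 = n/2 × [48 + 12n - 12]
2496 = n × [36 + 12n]
12n² + (36)n - 2496 = 0
Discriminant: Δ = (36)² - 4(12)(-2496) = 1296 + 119808 = 121104
√Δ = 348
n = [-(36) + √Δ] / (2·12) = (-36 + 348) / 24 = 312 / 24 = 13
(The negative root is discarded since n must be a positive integer.)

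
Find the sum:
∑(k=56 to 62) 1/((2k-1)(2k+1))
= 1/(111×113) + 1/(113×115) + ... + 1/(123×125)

Partial fractions: 1/((2k-1)(2k+1)) = (1/2)[1/(2k-1) - 1/(2k+1)]
The series telescopes:
= (1/2)[1/111 - 1/125]
= 7/13875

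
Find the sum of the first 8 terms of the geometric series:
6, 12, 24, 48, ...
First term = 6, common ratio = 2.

Sₙ = a(1 - rⁿ) / (1 - r)
S_8 = 6(1 - 2^8) / (1 - 2)
S_8 = 6(1 - 256) / (-1)
S_8 = 1530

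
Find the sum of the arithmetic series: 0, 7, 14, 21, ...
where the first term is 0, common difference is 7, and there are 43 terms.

Sₙ = n/2 × (first + last)
Last term = a + (n-1)d = 0 + (43-1)×7 = 294
S_43 = 43/2 × (0 + 294)
S_43 = 43/2 × 294 = 6321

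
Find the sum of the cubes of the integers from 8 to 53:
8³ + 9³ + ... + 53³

Use ∑_{k=1}^{n} k³ = [n(n+1)/2]², then subtract the first 7 terms.
∑_{k=1}^{53} k³ = [53×54/2]² = 1431² = 2047761
∑_{k=1}^{7} k³ = [7×8/2]² = 28² = 784
∑_{k=8}^{53} k³ = 2047761 - 784 = 2046977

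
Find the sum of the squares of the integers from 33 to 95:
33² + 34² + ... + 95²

Use ∑_{k=1}^{n} k² = n(n+1)(2n+1)/6, then subtract the first 32 terms.
∑_{k=1}^{95} k² = 95×96×191/6 = 290320
∑_{k=1}^{32} k² = 32×33×65/6 = 11440
∑_{k=33}^{95} k² = 290320 - 11440 = 278880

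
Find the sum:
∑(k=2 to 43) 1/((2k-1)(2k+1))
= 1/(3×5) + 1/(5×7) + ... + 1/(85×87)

Partial fractions: 1/((2k-1)(2k+1)) = (1/2)[1/(2k-1) - 1/(2k+1)]
The series telescopes:
= (1/2)[1/3 - 1/87]
= 14/87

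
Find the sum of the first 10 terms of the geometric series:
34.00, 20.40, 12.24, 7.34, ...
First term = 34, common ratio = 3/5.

Sₙ = a(1 - rⁿ) / (1 - r)
S_10 = 34(1 - (3/5)^10) / (1 - (3/5))
S_10 = 34(1 - (59049/9765625)) / (2/5)
S_10 = 165011792/1953125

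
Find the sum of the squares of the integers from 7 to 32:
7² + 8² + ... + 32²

Use ∑_{k=1}^{n} k² = n(n+1)(2n+1)/6, then subtract the first 6 terms.
∑_{k=1}^{32} k² = 32×33×65/6 = 11440
∑_{k=1}^{6} k² = 6×7×13/6 = 91
∑_{k=7}^{32} k² = 11440 - 91 = 11349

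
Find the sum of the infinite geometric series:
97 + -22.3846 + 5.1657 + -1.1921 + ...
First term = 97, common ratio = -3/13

For |r| < 1, S = a / (1 - r)
S = 97 / (1 - (-3/13))
S = 97 / (16/13)
S = 1261/16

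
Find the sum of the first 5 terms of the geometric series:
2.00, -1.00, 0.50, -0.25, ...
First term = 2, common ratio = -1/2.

Sₙ = a(1 - rⁿ) / (1 - r)
S_5 = 2(1 - (-1/2)^5) / (1 - (-1/2))
S_5 = 2(1 - (-1/32)) / (3/2)
S_5 = 11/8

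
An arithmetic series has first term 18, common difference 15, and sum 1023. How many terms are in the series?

Using S = n/2 × [2a + (n-1)d]
1023 = n/2 × [2(18) + (n-1)(15)]
1023 = n/2 × [36 + 15n - 15]
2046 = n × [21 + 15n]
15n² + (21)n - 2046 = 0
Discriminant: Δ = (21)² - 4(15)(-2046) = 441 + 122760 = 123201
√Δ = 351
n = [-(21) + √Δ] / (2·15) = (-21 + 351) / 30 = 330 / 30 = 11
(The negative root is discarded since n must be a positive integer.)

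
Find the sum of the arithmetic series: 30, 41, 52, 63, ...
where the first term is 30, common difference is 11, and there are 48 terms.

Sₙ = n/2 × (first + last)
Last term = a + (n-1)d = 30 + (48-1)×11 = 547
S_48 = 48/2 × (30 + 547)
S_48 = 48/2 × 577 = 13848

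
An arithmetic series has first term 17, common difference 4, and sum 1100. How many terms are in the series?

Using S = n/2 × [2a + (n-1)d]
1100 = n/2 × [2(17) + (n-1)(4)]
1100 = n/2 × [34 + 4n - 4]
2200 = n × [30 + 4n]
4n² + (30)n - 2200 = 0
Discriminant: Δ = (30)² - 4(4)(-2200) = 900 + 35200 = 36100
√Δ = 190
n = [-(30) + √Δ] / (2·4) = (-30 + 190) / 8 = 160 / 8 = 20
(The negative root is discarded since n must be a positive integer.)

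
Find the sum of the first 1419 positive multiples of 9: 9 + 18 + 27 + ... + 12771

Factor out 9: = 9(1 + 2 + ... + 1419) = 9 × n(n+1)/2
= 9 × 1419×1420/2
= 9 × 1007490
= 9067410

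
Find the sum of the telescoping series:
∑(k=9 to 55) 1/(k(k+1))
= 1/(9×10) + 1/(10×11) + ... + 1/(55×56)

Partial fractions: 1/(k(k+1)) = 1/k - 1/(k+1)
The series telescopes:
= (1/9 - 1/10) + (1/10 - 1/11) + ... + (1/55 - 1/56)
= 1/9 - 1/56
= 47/504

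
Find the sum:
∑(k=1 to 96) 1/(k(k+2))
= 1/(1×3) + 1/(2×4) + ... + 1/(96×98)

Partial fractions: 1/(k(k+2)) = (1/2)[1/k - 1/(k+2)]
Telescoping leaves the first two and last two terms:
= (1/2)[1/1 + 1/2 - 1/97 - 1/98]
= 3516/4753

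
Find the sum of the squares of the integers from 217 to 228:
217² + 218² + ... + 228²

Use ∑_{k=1}^{n} k² = n(n+1)(2n+1)/6, then subtract the first 216 terms.
∑_{k=1}^{228} k² = 228×229×457/6 = 3976814
∑_{k=1}^{216} k² = 216×217×433/6 = 3382596
∑_{k=217}^{228} k² = 3976814 - 3382596 = 594218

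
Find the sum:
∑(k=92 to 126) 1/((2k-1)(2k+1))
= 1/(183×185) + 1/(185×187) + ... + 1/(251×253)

Partial fractions: 1/((2k-1)(2k+1)) = (1/2)[1/(2k-1) - 1/(2k+1)]
The series telescopes:
= (1/2)[1/183 - 1/253]
= 35/46299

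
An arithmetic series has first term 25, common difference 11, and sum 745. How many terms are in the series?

Using S = n/2 × [2a + (n-1)d]
745 = n/2 × [2(25) + (n-1)(11)]
745 = n/2 × [50 + 11n - 11]
1490 = n × [39 + 11n]
11n² + (39)n - 1490 = 0
Discriminant: Δ = (39)² - 4(11)(-1490) = 1521 + 65560 = 67081
√Δ = 259
n = [-(39) + √Δ] / (2·11) = (-39 + 259) / 22 = 220 / 22 = 10
(The negative root is discarded since n must be a positive integer.)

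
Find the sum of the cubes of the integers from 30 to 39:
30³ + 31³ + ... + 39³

Use ∑_{k=1}^{n} k³ = [n(n+1)/2]², then subtract the first 29 terms.
∑_{k=1}^{39} k³ = [39×40/2]² = 780² = 608400
∑_{k=1}^{29} k³ = [29×30/2]² = 435² = 189225
∑_{k=30}^{39} k³ = 608400 - 189225 = 419175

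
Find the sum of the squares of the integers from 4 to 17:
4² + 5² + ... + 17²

Use ∑_{k=1}^{n} k² = n(n+1)(2n+1)/6, then subtract the first 3 terms.
∑_{k=1}^{17} k² = 17×18×35/6 = 1785
∑_{k=1}^{3} k² = 3×4×7/6 = 14
∑_{k=4}^{17} k² = 1785 - 14 = 1771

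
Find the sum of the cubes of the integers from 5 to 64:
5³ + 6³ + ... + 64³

Use ∑_{k=1}^{n} k³ = [n(n+1)/2]², then subtract the first 4 terms.
∑_{k=1}^{64} k³ = [64×65/2]² = 2080² = 4326400
∑_{k=1}^{4} k³ = [4×5/2]² = 10² = 100
∑_{k=5}^{64} k³ = 4326400 - 100 = 4326300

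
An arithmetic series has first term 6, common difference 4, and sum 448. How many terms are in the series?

Using S = n/2 × [2a + (n-1)d]
448 = n/2 × [2(6) + (n-1)(4)]
448 = n/2 × [12 + 4n - 4]
896 = n × [8 + 4n]
4n² + (8)n - 896 = 0
Discriminant: Δ = (8)² - 4(4)(-896) = 64 + 14336 = 14400
√Δ = 120
n = [-(8) + √Δ] / (2·4) = (-8 + 120) / 8 = 112 / 8 = 14
(The negative root is discarded since n must be a positive integer.)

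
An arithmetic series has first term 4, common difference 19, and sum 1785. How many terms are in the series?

Using S = n/2 × [2a + (n-1)d]
1785 = n/2 × [2(4) + (n-1)(19)]
1785 = n/2 × [8 + 19n - 19]
3570 = n × [-11 + 19n]
19n² + (-11)n - 3570 = 0
Discriminant: Δ = (-11)² - 4(19)(-3570) = 121 + 271320 = 271441
√Δ = 521
n = [-(-11) + √Δ] / (2·19) = (11 + 521) / 38 = 532 / 38 = 14
(The negative root is discarded since n must be a positive integer.)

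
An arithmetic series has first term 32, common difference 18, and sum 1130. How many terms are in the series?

Using S = n/2 × [2a + (n-1)d]
1130 = n/2 × [2(32) + (n-1)(18)]
1130 = n/2 × [64 + 18n - 18]
2260 = n × [46 + 18n]
18n² + (46)n - 2260 = 0
Discriminant: Δ = (46)² - 4(18)(-2260) = 2116 + 162720 = 164836
√Δ = 406
n = [-(46) + √Δ] / (2·18) = (-46 + 406) / 36 = 360 / 36 = 10
(The negative root is discarded since n must be a positive integer.)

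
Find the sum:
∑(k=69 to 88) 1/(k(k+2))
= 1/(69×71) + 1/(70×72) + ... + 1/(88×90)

Partial fractions: 1/(k(k+2)) = (1/2)[1/k - 1/(k+2)]
Telescoping leaves the first two and last two terms:
= (1/2)[1/69 + 1/70 - 1/89 - 1/90]
= 4147/1289610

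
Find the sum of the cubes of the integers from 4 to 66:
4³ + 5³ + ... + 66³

Use ∑_{k=1}^{n} k³ = [n(n+1)/2]², then subtract the first 3 terms.
∑_{k=1}^{66} k³ = [66×67/2]² = 2211² = 4888521
∑_{k=1}^{3} k³ = [3×4/2]² = 6² = 36
∑_{k=4}^{66} k³ = 4888521 - 36 = 4888485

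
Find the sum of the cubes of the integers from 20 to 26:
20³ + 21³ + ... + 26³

Use ∑_{k=1}^{n} k³ = [n(n+1)/2]², then subtract the first 19 terms.
∑_{k=1}^{26} k³ = [26×27/2]² = 351² = 123201
∑_{k=1}^{19} k³ = [19×20/2]² = 190² = 36100
∑_{k=20}^{26} k³ = 123201 - 36100 = 87101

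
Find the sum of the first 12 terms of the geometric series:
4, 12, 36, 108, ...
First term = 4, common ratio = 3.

Sₙ = a(1 - rⁿ) / (1 - r)
S_12 = 4(1 - 3^12) / (1 - 3)
S_12 = 4(1 - 531441) / (-2)
S_12 = 1062880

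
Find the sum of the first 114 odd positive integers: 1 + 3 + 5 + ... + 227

Sum of first n odd numbers = n²
= 114²
= 12996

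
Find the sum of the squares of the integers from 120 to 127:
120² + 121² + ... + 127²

Use ∑_{k=1}^{n} k² = n(n+1)(2n+1)/6, then subtract the first 119 terms.
∑_{k=1}^{127} k² = 127×128×255/6 = 690880
∑_{k=1}^{119} k² = 119×120×239/6 = 568820
∑_{k=120}^{127} k² = 690880 - 568820 = 122060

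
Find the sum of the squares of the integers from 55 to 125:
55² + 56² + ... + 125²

Use ∑_{k=1}^{n} k² = n(n+1)(2n+1)/6, then subtract the first 54 terms.
∑_{k=1}^{125} k² = 125×126×251/6 = 658875
∑_{k=1}^{54} k² = 54×55×109/6 = 53955
∑_{k=55}^{125} k² = 658875 - 53955 = 604920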